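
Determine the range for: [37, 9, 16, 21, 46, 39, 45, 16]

37

Step 1: Identify the maximum value: max = 46
Step 2: Identify the minimum value: min = 9
Step 3: Range = max - min = 46 - 9 = 37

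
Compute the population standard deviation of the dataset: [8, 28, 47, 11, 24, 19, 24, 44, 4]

14.101

Step 1: Compute the mean: 23.2222
Step 2: Sum of squared deviations from the mean: 1789.5556
Step 3: Population variance = 1789.5556 / 9 = 198.8395
Step 4: Standard deviation = sqrt(198.8395) = 14.101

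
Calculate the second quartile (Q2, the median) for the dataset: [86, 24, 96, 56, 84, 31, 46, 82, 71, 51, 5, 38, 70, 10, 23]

51

Step 1: Sort the data: [5, 10, 23, 24, 31, 38, 46, 51, 56, 70, 71, 82, 84, 86, 96]
Step 2: n = 15
Step 3: Q2 is the median. Since n is odd, it is the middle value at position 8: 51
Step 4: Q2 = 51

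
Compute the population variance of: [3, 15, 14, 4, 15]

30.16

Step 1: Compute the mean: (3 + 15 + 14 + 4 + 15) / 5 = 10.2
Step 2: Compute squared deviations from the mean:
  (3 - 10.2)^2 = 51.84
  (15 - 10.2)^2 = 23.04
  (14 - 10.2)^2 = 14.44
  (4 - 10.2)^2 = 38.44
  (15 - 10.2)^2 = 23.04
Step 3: Sum of squared deviations = 150.8
Step 4: Population variance = 150.8 / 5 = 30.16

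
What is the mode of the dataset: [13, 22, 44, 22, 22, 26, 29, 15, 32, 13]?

22

Step 1: Count the frequency of each value:
  13: appears 2 time(s)
  15: appears 1 time(s)
  22: appears 3 time(s)
  26: appears 1 time(s)
  29: appears 1 time(s)
  32: appears 1 time(s)
  44: appears 1 time(s)
Step 2: The value 22 appears most frequently (3 times).
Step 3: Mode = 22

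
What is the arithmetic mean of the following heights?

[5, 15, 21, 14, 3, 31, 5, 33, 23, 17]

16.7

Step 1: Sum all values: 5 + 15 + 21 + 14 + 3 + 31 + 5 + 33 + 23 + 17 = 167
Step 2: Count the number of values: n = 10
Step 3: Mean = sum / n = 167 / 10 = 16.7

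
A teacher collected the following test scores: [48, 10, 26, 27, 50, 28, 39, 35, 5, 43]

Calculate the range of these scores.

45

Step 1: Identify the maximum value: max = 50
Step 2: Identify the minimum value: min = 5
Step 3: Range = max - min = 50 - 5 = 45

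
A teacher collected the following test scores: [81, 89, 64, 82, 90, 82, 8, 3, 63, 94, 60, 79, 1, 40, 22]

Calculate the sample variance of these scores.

1132.3143

Step 1: Compute the mean: (81 + 89 + 64 + 82 + 90 + 82 + 8 + 3 + 63 + 94 + 60 + 79 + 1 + 40 + 22) / 15 = 57.2
Step 2: Compute squared deviations from the mean:
  (81 - 57.2)^2 = 566.44
  (89 - 57.2)^2 = 1011.24
  (64 - 57.2)^2 = 46.24
  (82 - 57.2)^2 = 615.04
  (90 - 57.2)^2 = 1075.84
  (82 - 57.2)^2 = 615.04
  (8 - 57.2)^2 = 2420.64
  (3 - 57.2)^2 = 2937.64
  (63 - 57.2)^2 = 33.64
  (94 - 57.2)^2 = 1354.24
  (60 - 57.2)^2 = 7.84
  (79 - 57.2)^2 = 475.24
  (1 - 57.2)^2 = 3158.44
  (40 - 57.2)^2 = 295.84
  (22 - 57.2)^2 = 1239.04
Step 3: Sum of squared deviations = 15852.4
Step 4: Sample variance = 15852.4 / 14 = 1132.3143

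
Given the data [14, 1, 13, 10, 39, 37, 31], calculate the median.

14

Step 1: Sort the data in ascending order: [1, 10, 13, 14, 31, 37, 39]
Step 2: The number of values is n = 7.
Step 3: Since n is odd, the median is the middle value at position 4: 14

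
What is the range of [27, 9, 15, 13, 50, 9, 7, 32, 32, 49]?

43

Step 1: Identify the maximum value: max = 50
Step 2: Identify the minimum value: min = 7
Step 3: Range = max - min = 50 - 7 = 43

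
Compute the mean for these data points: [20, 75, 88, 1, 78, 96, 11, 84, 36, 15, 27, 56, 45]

48.6154

Step 1: Sum all values: 20 + 75 + 88 + 1 + 78 + 96 + 11 + 84 + 36 + 15 + 27 + 56 + 45 = 632
Step 2: Count the number of values: n = 13
Step 3: Mean = sum / n = 632 / 13 = 48.6154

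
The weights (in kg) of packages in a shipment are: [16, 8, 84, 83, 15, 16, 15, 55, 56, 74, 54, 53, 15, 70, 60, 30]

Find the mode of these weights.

15

Step 1: Count the frequency of each value:
  8: appears 1 time(s)
  15: appears 3 time(s)
  16: appears 2 time(s)
  30: appears 1 time(s)
  53: appears 1 time(s)
  54: appears 1 time(s)
  55: appears 1 time(s)
  56: appears 1 time(s)
  60: appears 1 time(s)
  70: appears 1 time(s)
  74: appears 1 time(s)
  83: appears 1 time(s)
  84: appears 1 time(s)
Step 2: The value 15 appears most frequently (3 times).
Step 3: Mode = 15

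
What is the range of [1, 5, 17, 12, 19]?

18

Step 1: Identify the maximum value: max = 19
Step 2: Identify the minimum value: min = 1
Step 3: Range = max - min = 19 - 1 = 18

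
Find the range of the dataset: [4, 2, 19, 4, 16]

17

Step 1: Identify the maximum value: max = 19
Step 2: Identify the minimum value: min = 2
Step 3: Range = max - min = 19 - 2 = 17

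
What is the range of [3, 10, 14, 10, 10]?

11

Step 1: Identify the maximum value: max = 14
Step 2: Identify the minimum value: min = 3
Step 3: Range = max - min = 14 - 3 = 11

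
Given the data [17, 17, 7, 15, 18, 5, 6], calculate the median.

15

Step 1: Sort the data in ascending order: [5, 6, 7, 15, 17, 17, 18]
Step 2: The number of values is n = 7.
Step 3: Since n is odd, the median is the middle value at position 4: 15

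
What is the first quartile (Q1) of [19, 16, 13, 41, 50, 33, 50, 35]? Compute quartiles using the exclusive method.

16.75

Step 1: Sort the data: [13, 16, 19, 33, 35, 41, 50, 50]
Step 2: n = 8
Step 3: Using the exclusive quartile method:
  Q1 = 16.75
  Q2 (median) = 34
  Q3 = 47.75
  IQR = Q3 - Q1 = 47.75 - 16.75 = 31
Step 4: Q1 = 16.75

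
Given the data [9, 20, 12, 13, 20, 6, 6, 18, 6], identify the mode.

6

Step 1: Count the frequency of each value:
  6: appears 3 time(s)
  9: appears 1 time(s)
  12: appears 1 time(s)
  13: appears 1 time(s)
  18: appears 1 time(s)
  20: appears 2 time(s)
Step 2: The value 6 appears most frequently (3 times).
Step 3: Mode = 6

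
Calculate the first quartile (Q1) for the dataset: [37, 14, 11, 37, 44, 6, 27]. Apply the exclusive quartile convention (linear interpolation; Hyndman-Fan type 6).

11

Step 1: Sort the data: [6, 11, 14, 27, 37, 37, 44]
Step 2: n = 7
Step 3: Using the exclusive quartile method:
  Q1 = 11
  Q2 (median) = 27
  Q3 = 37
  IQR = Q3 - Q1 = 37 - 11 = 26
Step 4: Q1 = 11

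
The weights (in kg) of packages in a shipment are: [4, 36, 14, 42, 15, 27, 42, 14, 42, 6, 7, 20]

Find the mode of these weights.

42

Step 1: Count the frequency of each value:
  4: appears 1 time(s)
  6: appears 1 time(s)
  7: appears 1 time(s)
  14: appears 2 time(s)
  15: appears 1 time(s)
  20: appears 1 time(s)
  27: appears 1 time(s)
  36: appears 1 time(s)
  42: appears 3 time(s)
Step 2: The value 42 appears most frequently (3 times).
Step 3: Mode = 42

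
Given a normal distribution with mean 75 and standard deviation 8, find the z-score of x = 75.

0

Step 1: Recall the z-score formula: z = (x - mu) / sigma
Step 2: Substitute values: z = (75 - 75) / 8
Step 3: z = 0 / 8 = 0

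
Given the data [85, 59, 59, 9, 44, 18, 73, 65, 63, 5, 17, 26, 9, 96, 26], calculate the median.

44

Step 1: Sort the data in ascending order: [5, 9, 9, 17, 18, 26, 26, 44, 59, 59, 63, 65, 73, 85, 96]
Step 2: The number of values is n = 15.
Step 3: Since n is odd, the median is the middle value at position 8: 44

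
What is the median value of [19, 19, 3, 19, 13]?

19

Step 1: Sort the data in ascending order: [3, 13, 19, 19, 19]
Step 2: The number of values is n = 5.
Step 3: Since n is odd, the median is the middle value at position 3: 19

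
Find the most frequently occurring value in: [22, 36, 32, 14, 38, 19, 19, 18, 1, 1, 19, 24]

19

Step 1: Count the frequency of each value:
  1: appears 2 time(s)
  14: appears 1 time(s)
  18: appears 1 time(s)
  19: appears 3 time(s)
  22: appears 1 time(s)
  24: appears 1 time(s)
  32: appears 1 time(s)
  36: appears 1 time(s)
  38: appears 1 time(s)
Step 2: The value 19 appears most frequently (3 times).
Step 3: Mode = 19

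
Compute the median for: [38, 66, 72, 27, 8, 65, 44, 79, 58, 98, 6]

58

Step 1: Sort the data in ascending order: [6, 8, 27, 38, 44, 58, 65, 66, 72, 79, 98]
Step 2: The number of values is n = 11.
Step 3: Since n is odd, the median is the middle value at position 6: 58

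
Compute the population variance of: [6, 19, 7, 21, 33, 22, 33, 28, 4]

113.7284

Step 1: Compute the mean: (6 + 19 + 7 + 21 + 33 + 22 + 33 + 28 + 4) / 9 = 19.2222
Step 2: Compute squared deviations from the mean:
  (6 - 19.2222)^2 = 174.8272
  (19 - 19.2222)^2 = 0.0494
  (7 - 19.2222)^2 = 149.3827
  (21 - 19.2222)^2 = 3.1605
  (33 - 19.2222)^2 = 189.8272
  (22 - 19.2222)^2 = 7.716
  (33 - 19.2222)^2 = 189.8272
  (28 - 19.2222)^2 = 77.0494
  (4 - 19.2222)^2 = 231.716
Step 3: Sum of squared deviations = 1023.5556
Step 4: Population variance = 1023.5556 / 9 = 113.7284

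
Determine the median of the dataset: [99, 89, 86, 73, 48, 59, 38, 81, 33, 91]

77

Step 1: Sort the data in ascending order: [33, 38, 48, 59, 73, 81, 86, 89, 91, 99]
Step 2: The number of values is n = 10.
Step 3: Since n is even, the median is the average of positions 5 and 6:
  Median = (73 + 81) / 2 = 77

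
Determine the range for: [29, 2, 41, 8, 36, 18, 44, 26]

42

Step 1: Identify the maximum value: max = 44
Step 2: Identify the minimum value: min = 2
Step 3: Range = max - min = 44 - 2 = 42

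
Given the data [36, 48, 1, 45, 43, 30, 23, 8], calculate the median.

33

Step 1: Sort the data in ascending order: [1, 8, 23, 30, 36, 43, 45, 48]
Step 2: The number of values is n = 8.
Step 3: Since n is even, the median is the average of positions 4 and 5:
  Median = (30 + 36) / 2 = 33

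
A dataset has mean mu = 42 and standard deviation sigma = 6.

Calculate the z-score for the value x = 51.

1.5

Step 1: Recall the z-score formula: z = (x - mu) / sigma
Step 2: Substitute values: z = (51 - 42) / 6
Step 3: z = 9 / 6 = 1.5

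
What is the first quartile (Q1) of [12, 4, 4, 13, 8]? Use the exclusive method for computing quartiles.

4

Step 1: Sort the data: [4, 4, 8, 12, 13]
Step 2: n = 5
Step 3: Using the exclusive quartile method:
  Q1 = 4
  Q2 (median) = 8
  Q3 = 12.5
  IQR = Q3 - Q1 = 12.5 - 4 = 8.5
Step 4: Q1 = 4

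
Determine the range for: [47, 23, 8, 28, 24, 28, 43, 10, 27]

39

Step 1: Identify the maximum value: max = 47
Step 2: Identify the minimum value: min = 8
Step 3: Range = max - min = 47 - 8 = 39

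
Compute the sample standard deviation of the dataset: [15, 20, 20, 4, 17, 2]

8

Step 1: Compute the mean: 13
Step 2: Sum of squared deviations from the mean: 320
Step 3: Sample variance = 320 / 5 = 64
Step 4: Standard deviation = sqrt(64) = 8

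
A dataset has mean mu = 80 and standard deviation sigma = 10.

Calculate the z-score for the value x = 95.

1.5

Step 1: Recall the z-score formula: z = (x - mu) / sigma
Step 2: Substitute values: z = (95 - 80) / 10
Step 3: z = 15 / 10 = 1.5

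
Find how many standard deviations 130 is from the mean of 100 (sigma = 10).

3

Step 1: Recall the z-score formula: z = (x - mu) / sigma
Step 2: Substitute values: z = (130 - 100) / 10
Step 3: z = 30 / 10 = 3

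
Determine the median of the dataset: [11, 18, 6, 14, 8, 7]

9.5

Step 1: Sort the data in ascending order: [6, 7, 8, 11, 14, 18]
Step 2: The number of values is n = 6.
Step 3: Since n is even, the median is the average of positions 3 and 4:
  Median = (8 + 11) / 2 = 9.5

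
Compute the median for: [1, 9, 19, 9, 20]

9

Step 1: Sort the data in ascending order: [1, 9, 9, 19, 20]
Step 2: The number of values is n = 5.
Step 3: Since n is odd, the median is the middle value at position 3: 9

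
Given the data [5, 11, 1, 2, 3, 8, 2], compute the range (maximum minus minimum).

10

Step 1: Identify the maximum value: max = 11
Step 2: Identify the minimum value: min = 1
Step 3: Range = max - min = 11 - 1 = 10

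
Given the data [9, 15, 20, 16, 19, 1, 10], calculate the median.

15

Step 1: Sort the data in ascending order: [1, 9, 10, 15, 16, 19, 20]
Step 2: The number of values is n = 7.
Step 3: Since n is odd, the median is the middle value at position 4: 15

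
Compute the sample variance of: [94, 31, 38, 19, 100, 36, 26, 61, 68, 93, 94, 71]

901.3561

Step 1: Compute the mean: (94 + 31 + 38 + 19 + 100 + 36 + 26 + 61 + 68 + 93 + 94 + 71) / 12 = 60.9167
Step 2: Compute squared deviations from the mean:
  (94 - 60.9167)^2 = 1094.5069
  (31 - 60.9167)^2 = 895.0069
  (38 - 60.9167)^2 = 525.1736
  (19 - 60.9167)^2 = 1757.0069
  (100 - 60.9167)^2 = 1527.5069
  (36 - 60.9167)^2 = 620.8403
  (26 - 60.9167)^2 = 1219.1736
  (61 - 60.9167)^2 = 0.0069
  (68 - 60.9167)^2 = 50.1736
  (93 - 60.9167)^2 = 1029.3403
  (94 - 60.9167)^2 = 1094.5069
  (71 - 60.9167)^2 = 101.6736
Step 3: Sum of squared deviations = 9914.9167
Step 4: Sample variance = 9914.9167 / 11 = 901.3561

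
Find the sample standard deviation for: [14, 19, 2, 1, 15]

8.167

Step 1: Compute the mean: 10.2
Step 2: Sum of squared deviations from the mean: 266.8
Step 3: Sample variance = 266.8 / 4 = 66.7
Step 4: Standard deviation = sqrt(66.7) = 8.167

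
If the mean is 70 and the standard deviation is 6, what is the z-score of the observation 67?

-0.5

Step 1: Recall the z-score formula: z = (x - mu) / sigma
Step 2: Substitute values: z = (67 - 70) / 6
Step 3: z = -3 / 6 = -0.5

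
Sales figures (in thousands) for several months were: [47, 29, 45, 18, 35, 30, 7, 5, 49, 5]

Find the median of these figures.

29.5

Step 1: Sort the data in ascending order: [5, 5, 7, 18, 29, 30, 35, 45, 47, 49]
Step 2: The number of values is n = 10.
Step 3: Since n is even, the median is the average of positions 5 and 6:
  Median = (29 + 30) / 2 = 29.5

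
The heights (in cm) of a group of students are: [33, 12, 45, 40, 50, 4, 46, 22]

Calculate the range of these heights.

46

Step 1: Identify the maximum value: max = 50
Step 2: Identify the minimum value: min = 4
Step 3: Range = max - min = 50 - 4 = 46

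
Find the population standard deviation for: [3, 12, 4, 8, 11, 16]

4.5461

Step 1: Compute the mean: 9
Step 2: Sum of squared deviations from the mean: 124
Step 3: Population variance = 124 / 6 = 20.6667
Step 4: Standard deviation = sqrt(20.6667) = 4.5461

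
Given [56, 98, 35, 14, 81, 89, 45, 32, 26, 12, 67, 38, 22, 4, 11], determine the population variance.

840.4

Step 1: Compute the mean: (56 + 98 + 35 + 14 + 81 + 89 + 45 + 32 + 26 + 12 + 67 + 38 + 22 + 4 + 11) / 15 = 42
Step 2: Compute squared deviations from the mean:
  (56 - 42)^2 = 196
  (98 - 42)^2 = 3136
  (35 - 42)^2 = 49
  (14 - 42)^2 = 784
  (81 - 42)^2 = 1521
  (89 - 42)^2 = 2209
  (45 - 42)^2 = 9
  (32 - 42)^2 = 100
  (26 - 42)^2 = 256
  (12 - 42)^2 = 900
  (67 - 42)^2 = 625
  (38 - 42)^2 = 16
  (22 - 42)^2 = 400
  (4 - 42)^2 = 1444
  (11 - 42)^2 = 961
Step 3: Sum of squared deviations = 12606
Step 4: Population variance = 12606 / 15 = 840.4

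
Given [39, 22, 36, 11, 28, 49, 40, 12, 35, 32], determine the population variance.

135.84

Step 1: Compute the mean: (39 + 22 + 36 + 11 + 28 + 49 + 40 + 12 + 35 + 32) / 10 = 30.4
Step 2: Compute squared deviations from the mean:
  (39 - 30.4)^2 = 73.96
  (22 - 30.4)^2 = 70.56
  (36 - 30.4)^2 = 31.36
  (11 - 30.4)^2 = 376.36
  (28 - 30.4)^2 = 5.76
  (49 - 30.4)^2 = 345.96
  (40 - 30.4)^2 = 92.16
  (12 - 30.4)^2 = 338.56
  (35 - 30.4)^2 = 21.16
  (32 - 30.4)^2 = 2.56
Step 3: Sum of squared deviations = 1358.4
Step 4: Population variance = 1358.4 / 10 = 135.84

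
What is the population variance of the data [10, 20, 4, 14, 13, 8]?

25.25

Step 1: Compute the mean: (10 + 20 + 4 + 14 + 13 + 8) / 6 = 11.5
Step 2: Compute squared deviations from the mean:
  (10 - 11.5)^2 = 2.25
  (20 - 11.5)^2 = 72.25
  (4 - 11.5)^2 = 56.25
  (14 - 11.5)^2 = 6.25
  (13 - 11.5)^2 = 2.25
  (8 - 11.5)^2 = 12.25
Step 3: Sum of squared deviations = 151.5
Step 4: Population variance = 151.5 / 6 = 25.25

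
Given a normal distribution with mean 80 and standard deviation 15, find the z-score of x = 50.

-2

Step 1: Recall the z-score formula: z = (x - mu) / sigma
Step 2: Substitute values: z = (50 - 80) / 15
Step 3: z = -30 / 15 = -2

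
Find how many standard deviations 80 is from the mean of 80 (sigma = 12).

0

Step 1: Recall the z-score formula: z = (x - mu) / sigma
Step 2: Substitute values: z = (80 - 80) / 12
Step 3: z = 0 / 12 = 0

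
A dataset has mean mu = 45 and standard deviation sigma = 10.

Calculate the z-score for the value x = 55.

1

Step 1: Recall the z-score formula: z = (x - mu) / sigma
Step 2: Substitute values: z = (55 - 45) / 10
Step 3: z = 10 / 10 = 1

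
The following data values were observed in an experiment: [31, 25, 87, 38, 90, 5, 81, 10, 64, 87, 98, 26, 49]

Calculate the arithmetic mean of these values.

53.1538

Step 1: Sum all values: 31 + 25 + 87 + 38 + 90 + 5 + 81 + 10 + 64 + 87 + 98 + 26 + 49 = 691
Step 2: Count the number of values: n = 13
Step 3: Mean = sum / n = 691 / 13 = 53.1538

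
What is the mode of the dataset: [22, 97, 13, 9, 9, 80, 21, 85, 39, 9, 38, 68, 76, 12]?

9

Step 1: Count the frequency of each value:
  9: appears 3 time(s)
  12: appears 1 time(s)
  13: appears 1 time(s)
  21: appears 1 time(s)
  22: appears 1 time(s)
  38: appears 1 time(s)
  39: appears 1 time(s)
  68: appears 1 time(s)
  76: appears 1 time(s)
  80: appears 1 time(s)
  85: appears 1 time(s)
  97: appears 1 time(s)
Step 2: The value 9 appears most frequently (3 times).
Step 3: Mode = 9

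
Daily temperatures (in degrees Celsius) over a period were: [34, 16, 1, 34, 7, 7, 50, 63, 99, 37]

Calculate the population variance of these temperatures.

819.56

Step 1: Compute the mean: (34 + 16 + 1 + 34 + 7 + 7 + 50 + 63 + 99 + 37) / 10 = 34.8
Step 2: Compute squared deviations from the mean:
  (34 - 34.8)^2 = 0.64
  (16 - 34.8)^2 = 353.44
  (1 - 34.8)^2 = 1142.44
  (34 - 34.8)^2 = 0.64
  (7 - 34.8)^2 = 772.84
  (7 - 34.8)^2 = 772.84
  (50 - 34.8)^2 = 231.04
  (63 - 34.8)^2 = 795.24
  (99 - 34.8)^2 = 4121.64
  (37 - 34.8)^2 = 4.84
Step 3: Sum of squared deviations = 8195.6
Step 4: Population variance = 8195.6 / 10 = 819.56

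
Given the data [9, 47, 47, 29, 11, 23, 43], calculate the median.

29

Step 1: Sort the data in ascending order: [9, 11, 23, 29, 43, 47, 47]
Step 2: The number of values is n = 7.
Step 3: Since n is odd, the median is the middle value at position 4: 29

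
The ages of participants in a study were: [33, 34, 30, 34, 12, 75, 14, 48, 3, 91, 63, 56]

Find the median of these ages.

34

Step 1: Sort the data in ascending order: [3, 12, 14, 30, 33, 34, 34, 48, 56, 63, 75, 91]
Step 2: The number of values is n = 12.
Step 3: Since n is even, the median is the average of positions 6 and 7:
  Median = (34 + 34) / 2 = 34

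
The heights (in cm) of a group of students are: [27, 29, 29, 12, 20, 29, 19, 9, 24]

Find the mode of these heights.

29

Step 1: Count the frequency of each value:
  9: appears 1 time(s)
  12: appears 1 time(s)
  19: appears 1 time(s)
  20: appears 1 time(s)
  24: appears 1 time(s)
  27: appears 1 time(s)
  29: appears 3 time(s)
Step 2: The value 29 appears most frequently (3 times).
Step 3: Mode = 29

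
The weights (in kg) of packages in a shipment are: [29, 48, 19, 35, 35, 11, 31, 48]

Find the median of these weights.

33

Step 1: Sort the data in ascending order: [11, 19, 29, 31, 35, 35, 48, 48]
Step 2: The number of values is n = 8.
Step 3: Since n is even, the median is the average of positions 4 and 5:
  Median = (31 + 35) / 2 = 33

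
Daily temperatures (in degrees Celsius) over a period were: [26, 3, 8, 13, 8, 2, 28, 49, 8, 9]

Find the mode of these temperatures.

8

Step 1: Count the frequency of each value:
  2: appears 1 time(s)
  3: appears 1 time(s)
  8: appears 3 time(s)
  9: appears 1 time(s)
  13: appears 1 time(s)
  26: appears 1 time(s)
  28: appears 1 time(s)
  49: appears 1 time(s)
Step 2: The value 8 appears most frequently (3 times).
Step 3: Mode = 8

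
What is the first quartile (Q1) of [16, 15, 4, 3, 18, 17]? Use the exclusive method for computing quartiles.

3.75

Step 1: Sort the data: [3, 4, 15, 16, 17, 18]
Step 2: n = 6
Step 3: Using the exclusive quartile method:
  Q1 = 3.75
  Q2 (median) = 15.5
  Q3 = 17.25
  IQR = Q3 - Q1 = 17.25 - 3.75 = 13.5
Step 4: Q1 = 3.75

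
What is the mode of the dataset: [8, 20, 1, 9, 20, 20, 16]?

20

Step 1: Count the frequency of each value:
  1: appears 1 time(s)
  8: appears 1 time(s)
  9: appears 1 time(s)
  16: appears 1 time(s)
  20: appears 3 time(s)
Step 2: The value 20 appears most frequently (3 times).
Step 3: Mode = 20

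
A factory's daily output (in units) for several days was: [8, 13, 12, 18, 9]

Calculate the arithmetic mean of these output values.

12

Step 1: Sum all values: 8 + 13 + 12 + 18 + 9 = 60
Step 2: Count the number of values: n = 5
Step 3: Mean = sum / n = 60 / 5 = 12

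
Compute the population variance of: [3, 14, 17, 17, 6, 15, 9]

26.8163

Step 1: Compute the mean: (3 + 14 + 17 + 17 + 6 + 15 + 9) / 7 = 11.5714
Step 2: Compute squared deviations from the mean:
  (3 - 11.5714)^2 = 73.4694
  (14 - 11.5714)^2 = 5.898
  (17 - 11.5714)^2 = 29.4694
  (17 - 11.5714)^2 = 29.4694
  (6 - 11.5714)^2 = 31.0408
  (15 - 11.5714)^2 = 11.7551
  (9 - 11.5714)^2 = 6.6122
Step 3: Sum of squared deviations = 187.7143
Step 4: Population variance = 187.7143 / 7 = 26.8163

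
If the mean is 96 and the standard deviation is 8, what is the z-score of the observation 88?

-1

Step 1: Recall the z-score formula: z = (x - mu) / sigma
Step 2: Substitute values: z = (88 - 96) / 8
Step 3: z = -8 / 8 = -1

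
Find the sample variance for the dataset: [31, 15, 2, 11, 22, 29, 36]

147.8095

Step 1: Compute the mean: (31 + 15 + 2 + 11 + 22 + 29 + 36) / 7 = 20.8571
Step 2: Compute squared deviations from the mean:
  (31 - 20.8571)^2 = 102.8776
  (15 - 20.8571)^2 = 34.3061
  (2 - 20.8571)^2 = 355.5918
  (11 - 20.8571)^2 = 97.1633
  (22 - 20.8571)^2 = 1.3061
  (29 - 20.8571)^2 = 66.3061
  (36 - 20.8571)^2 = 229.3061
Step 3: Sum of squared deviations = 886.8571
Step 4: Sample variance = 886.8571 / 6 = 147.8095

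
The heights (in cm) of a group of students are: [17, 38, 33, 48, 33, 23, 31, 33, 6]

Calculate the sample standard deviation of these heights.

12.2622

Step 1: Compute the mean: 29.1111
Step 2: Sum of squared deviations from the mean: 1202.8889
Step 3: Sample variance = 1202.8889 / 8 = 150.3611
Step 4: Standard deviation = sqrt(150.3611) = 12.2622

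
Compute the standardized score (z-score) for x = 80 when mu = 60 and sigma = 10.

2

Step 1: Recall the z-score formula: z = (x - mu) / sigma
Step 2: Substitute values: z = (80 - 60) / 10
Step 3: z = 20 / 10 = 2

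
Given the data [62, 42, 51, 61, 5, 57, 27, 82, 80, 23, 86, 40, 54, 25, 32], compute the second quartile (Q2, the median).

51

Step 1: Sort the data: [5, 23, 25, 27, 32, 40, 42, 51, 54, 57, 61, 62, 80, 82, 86]
Step 2: n = 15
Step 3: Q2 is the median. Since n is odd, it is the middle value at position 8: 51
Step 4: Q2 = 51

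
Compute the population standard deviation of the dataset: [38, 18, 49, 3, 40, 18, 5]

16.6892

Step 1: Compute the mean: 24.4286
Step 2: Sum of squared deviations from the mean: 1949.7143
Step 3: Population variance = 1949.7143 / 7 = 278.5306
Step 4: Standard deviation = sqrt(278.5306) = 16.6892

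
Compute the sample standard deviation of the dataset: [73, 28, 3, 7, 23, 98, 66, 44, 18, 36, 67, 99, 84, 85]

33.5334

Step 1: Compute the mean: 52.2143
Step 2: Sum of squared deviations from the mean: 14618.3571
Step 3: Sample variance = 14618.3571 / 13 = 1124.489
Step 4: Standard deviation = sqrt(1124.489) = 33.5334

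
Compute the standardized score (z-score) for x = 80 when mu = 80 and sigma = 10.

0

Step 1: Recall the z-score formula: z = (x - mu) / sigma
Step 2: Substitute values: z = (80 - 80) / 10
Step 3: z = 0 / 10 = 0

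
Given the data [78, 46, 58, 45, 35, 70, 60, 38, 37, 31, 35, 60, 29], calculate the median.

45

Step 1: Sort the data in ascending order: [29, 31, 35, 35, 37, 38, 45, 46, 58, 60, 60, 70, 78]
Step 2: The number of values is n = 13.
Step 3: Since n is odd, the median is the middle value at position 7: 45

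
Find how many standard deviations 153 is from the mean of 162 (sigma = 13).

-0.6923

Step 1: Recall the z-score formula: z = (x - mu) / sigma
Step 2: Substitute values: z = (153 - 162) / 13
Step 3: z = -9 / 13 = -0.6923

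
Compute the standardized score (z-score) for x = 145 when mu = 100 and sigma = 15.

3

Step 1: Recall the z-score formula: z = (x - mu) / sigma
Step 2: Substitute values: z = (145 - 100) / 15
Step 3: z = 45 / 15 = 3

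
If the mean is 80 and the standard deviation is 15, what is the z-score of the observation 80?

0

Step 1: Recall the z-score formula: z = (x - mu) / sigma
Step 2: Substitute values: z = (80 - 80) / 15
Step 3: z = 0 / 15 = 0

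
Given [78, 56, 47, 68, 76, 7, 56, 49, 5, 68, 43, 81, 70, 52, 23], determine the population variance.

543.3956

Step 1: Compute the mean: (78 + 56 + 47 + 68 + 76 + 7 + 56 + 49 + 5 + 68 + 43 + 81 + 70 + 52 + 23) / 15 = 51.9333
Step 2: Compute squared deviations from the mean:
  (78 - 51.9333)^2 = 679.4711
  (56 - 51.9333)^2 = 16.5378
  (47 - 51.9333)^2 = 24.3378
  (68 - 51.9333)^2 = 258.1378
  (76 - 51.9333)^2 = 579.2044
  (7 - 51.9333)^2 = 2019.0044
  (56 - 51.9333)^2 = 16.5378
  (49 - 51.9333)^2 = 8.6044
  (5 - 51.9333)^2 = 2202.7378
  (68 - 51.9333)^2 = 258.1378
  (43 - 51.9333)^2 = 79.8044
  (81 - 51.9333)^2 = 844.8711
  (70 - 51.9333)^2 = 326.4044
  (52 - 51.9333)^2 = 0.0044
  (23 - 51.9333)^2 = 837.1378
Step 3: Sum of squared deviations = 8150.9333
Step 4: Population variance = 8150.9333 / 15 = 543.3956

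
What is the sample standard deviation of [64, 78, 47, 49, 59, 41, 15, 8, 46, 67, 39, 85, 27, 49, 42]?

21.2282

Step 1: Compute the mean: 47.7333
Step 2: Sum of squared deviations from the mean: 6308.9333
Step 3: Sample variance = 6308.9333 / 14 = 450.6381
Step 4: Standard deviation = sqrt(450.6381) = 21.2282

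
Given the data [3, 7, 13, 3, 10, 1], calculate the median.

5

Step 1: Sort the data in ascending order: [1, 3, 3, 7, 10, 13]
Step 2: The number of values is n = 6.
Step 3: Since n is even, the median is the average of positions 3 and 4:
  Median = (3 + 7) / 2 = 5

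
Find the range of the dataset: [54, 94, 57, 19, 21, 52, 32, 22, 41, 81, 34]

75

Step 1: Identify the maximum value: max = 94
Step 2: Identify the minimum value: min = 19
Step 3: Range = max - min = 94 - 19 = 75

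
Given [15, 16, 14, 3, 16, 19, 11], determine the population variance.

23.102

Step 1: Compute the mean: (15 + 16 + 14 + 3 + 16 + 19 + 11) / 7 = 13.4286
Step 2: Compute squared deviations from the mean:
  (15 - 13.4286)^2 = 2.4694
  (16 - 13.4286)^2 = 6.6122
  (14 - 13.4286)^2 = 0.3265
  (3 - 13.4286)^2 = 108.7551
  (16 - 13.4286)^2 = 6.6122
  (19 - 13.4286)^2 = 31.0408
  (11 - 13.4286)^2 = 5.898
Step 3: Sum of squared deviations = 161.7143
Step 4: Population variance = 161.7143 / 7 = 23.102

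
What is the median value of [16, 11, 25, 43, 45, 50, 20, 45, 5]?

25

Step 1: Sort the data in ascending order: [5, 11, 16, 20, 25, 43, 45, 45, 50]
Step 2: The number of values is n = 9.
Step 3: Since n is odd, the median is the middle value at position 5: 25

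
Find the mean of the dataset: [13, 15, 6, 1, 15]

10

Step 1: Sum all values: 13 + 15 + 6 + 1 + 15 = 50
Step 2: Count the number of values: n = 5
Step 3: Mean = sum / n = 50 / 5 = 10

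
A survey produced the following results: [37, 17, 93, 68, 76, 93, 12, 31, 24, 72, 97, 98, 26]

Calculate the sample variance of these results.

1110.859

Step 1: Compute the mean: (37 + 17 + 93 + 68 + 76 + 93 + 12 + 31 + 24 + 72 + 97 + 98 + 26) / 13 = 57.2308
Step 2: Compute squared deviations from the mean:
  (37 - 57.2308)^2 = 409.284
  (17 - 57.2308)^2 = 1618.5148
  (93 - 57.2308)^2 = 1279.4379
  (68 - 57.2308)^2 = 115.9763
  (76 - 57.2308)^2 = 352.284
  (93 - 57.2308)^2 = 1279.4379
  (12 - 57.2308)^2 = 2045.8225
  (31 - 57.2308)^2 = 688.0533
  (24 - 57.2308)^2 = 1104.284
  (72 - 57.2308)^2 = 218.1302
  (97 - 57.2308)^2 = 1581.5917
  (98 - 57.2308)^2 = 1662.1302
  (26 - 57.2308)^2 = 975.3609
Step 3: Sum of squared deviations = 13330.3077
Step 4: Sample variance = 13330.3077 / 12 = 1110.859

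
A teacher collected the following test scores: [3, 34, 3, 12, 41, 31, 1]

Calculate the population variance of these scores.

246.9796

Step 1: Compute the mean: (3 + 34 + 3 + 12 + 41 + 31 + 1) / 7 = 17.8571
Step 2: Compute squared deviations from the mean:
  (3 - 17.8571)^2 = 220.7347
  (34 - 17.8571)^2 = 260.5918
  (3 - 17.8571)^2 = 220.7347
  (12 - 17.8571)^2 = 34.3061
  (41 - 17.8571)^2 = 535.5918
  (31 - 17.8571)^2 = 172.7347
  (1 - 17.8571)^2 = 284.1633
Step 3: Sum of squared deviations = 1728.8571
Step 4: Population variance = 1728.8571 / 7 = 246.9796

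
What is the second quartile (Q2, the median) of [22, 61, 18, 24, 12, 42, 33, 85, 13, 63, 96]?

33

Step 1: Sort the data: [12, 13, 18, 22, 24, 33, 42, 61, 63, 85, 96]
Step 2: n = 11
Step 3: Q2 is the median. Since n is odd, it is the middle value at position 6: 33
Step 4: Q2 = 33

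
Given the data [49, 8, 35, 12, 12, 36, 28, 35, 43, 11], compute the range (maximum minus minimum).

41

Step 1: Identify the maximum value: max = 49
Step 2: Identify the minimum value: min = 8
Step 3: Range = max - min = 49 - 8 = 41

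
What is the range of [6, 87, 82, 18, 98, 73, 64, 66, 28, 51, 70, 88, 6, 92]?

92

Step 1: Identify the maximum value: max = 98
Step 2: Identify the minimum value: min = 6
Step 3: Range = max - min = 98 - 6 = 92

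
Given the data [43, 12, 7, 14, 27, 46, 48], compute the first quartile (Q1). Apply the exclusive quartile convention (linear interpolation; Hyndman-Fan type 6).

12

Step 1: Sort the data: [7, 12, 14, 27, 43, 46, 48]
Step 2: n = 7
Step 3: Using the exclusive quartile method:
  Q1 = 12
  Q2 (median) = 27
  Q3 = 46
  IQR = Q3 - Q1 = 46 - 12 = 34
Step 4: Q1 = 12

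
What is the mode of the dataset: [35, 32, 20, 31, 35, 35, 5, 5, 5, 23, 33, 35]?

35

Step 1: Count the frequency of each value:
  5: appears 3 time(s)
  20: appears 1 time(s)
  23: appears 1 time(s)
  31: appears 1 time(s)
  32: appears 1 time(s)
  33: appears 1 time(s)
  35: appears 4 time(s)
Step 2: The value 35 appears most frequently (4 times).
Step 3: Mode = 35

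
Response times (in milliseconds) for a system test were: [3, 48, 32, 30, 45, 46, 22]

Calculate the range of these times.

45

Step 1: Identify the maximum value: max = 48
Step 2: Identify the minimum value: min = 3
Step 3: Range = max - min = 48 - 3 = 45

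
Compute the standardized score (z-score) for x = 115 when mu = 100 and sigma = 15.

1

Step 1: Recall the z-score formula: z = (x - mu) / sigma
Step 2: Substitute values: z = (115 - 100) / 15
Step 3: z = 15 / 15 = 1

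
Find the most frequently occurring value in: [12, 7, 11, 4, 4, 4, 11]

4

Step 1: Count the frequency of each value:
  4: appears 3 time(s)
  7: appears 1 time(s)
  11: appears 2 time(s)
  12: appears 1 time(s)
Step 2: The value 4 appears most frequently (3 times).
Step 3: Mode = 4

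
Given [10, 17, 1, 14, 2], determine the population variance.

40.56

Step 1: Compute the mean: (10 + 17 + 1 + 14 + 2) / 5 = 8.8
Step 2: Compute squared deviations from the mean:
  (10 - 8.8)^2 = 1.44
  (17 - 8.8)^2 = 67.24
  (1 - 8.8)^2 = 60.84
  (14 - 8.8)^2 = 27.04
  (2 - 8.8)^2 = 46.24
Step 3: Sum of squared deviations = 202.8
Step 4: Population variance = 202.8 / 5 = 40.56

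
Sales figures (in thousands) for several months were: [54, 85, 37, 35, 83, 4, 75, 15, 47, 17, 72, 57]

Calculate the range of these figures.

81

Step 1: Identify the maximum value: max = 85
Step 2: Identify the minimum value: min = 4
Step 3: Range = max - min = 85 - 4 = 81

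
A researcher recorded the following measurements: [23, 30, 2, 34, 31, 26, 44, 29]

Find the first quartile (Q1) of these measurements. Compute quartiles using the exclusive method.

23.75

Step 1: Sort the data: [2, 23, 26, 29, 30, 31, 34, 44]
Step 2: n = 8
Step 3: Using the exclusive quartile method:
  Q1 = 23.75
  Q2 (median) = 29.5
  Q3 = 33.25
  IQR = Q3 - Q1 = 33.25 - 23.75 = 9.5
Step 4: Q1 = 23.75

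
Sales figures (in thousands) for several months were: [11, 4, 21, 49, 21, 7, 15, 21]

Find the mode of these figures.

21

Step 1: Count the frequency of each value:
  4: appears 1 time(s)
  7: appears 1 time(s)
  11: appears 1 time(s)
  15: appears 1 time(s)
  21: appears 3 time(s)
  49: appears 1 time(s)
Step 2: The value 21 appears most frequently (3 times).
Step 3: Mode = 21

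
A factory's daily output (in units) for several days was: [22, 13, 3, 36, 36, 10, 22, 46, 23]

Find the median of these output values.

22

Step 1: Sort the data in ascending order: [3, 10, 13, 22, 22, 23, 36, 36, 46]
Step 2: The number of values is n = 9.
Step 3: Since n is odd, the median is the middle value at position 5: 22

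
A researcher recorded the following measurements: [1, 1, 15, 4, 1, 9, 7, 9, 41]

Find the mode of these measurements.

1

Step 1: Count the frequency of each value:
  1: appears 3 time(s)
  4: appears 1 time(s)
  7: appears 1 time(s)
  9: appears 2 time(s)
  15: appears 1 time(s)
  41: appears 1 time(s)
Step 2: The value 1 appears most frequently (3 times).
Step 3: Mode = 1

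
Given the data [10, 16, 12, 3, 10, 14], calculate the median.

11

Step 1: Sort the data in ascending order: [3, 10, 10, 12, 14, 16]
Step 2: The number of values is n = 6.
Step 3: Since n is even, the median is the average of positions 3 and 4:
  Median = (10 + 12) / 2 = 11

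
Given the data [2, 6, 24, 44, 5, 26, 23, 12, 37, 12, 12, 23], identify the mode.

12

Step 1: Count the frequency of each value:
  2: appears 1 time(s)
  5: appears 1 time(s)
  6: appears 1 time(s)
  12: appears 3 time(s)
  23: appears 2 time(s)
  24: appears 1 time(s)
  26: appears 1 time(s)
  37: appears 1 time(s)
  44: appears 1 time(s)
Step 2: The value 12 appears most frequently (3 times).
Step 3: Mode = 12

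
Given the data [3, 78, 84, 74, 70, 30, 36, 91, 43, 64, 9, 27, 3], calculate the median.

43

Step 1: Sort the data in ascending order: [3, 3, 9, 27, 30, 36, 43, 64, 70, 74, 78, 84, 91]
Step 2: The number of values is n = 13.
Step 3: Since n is odd, the median is the middle value at position 7: 43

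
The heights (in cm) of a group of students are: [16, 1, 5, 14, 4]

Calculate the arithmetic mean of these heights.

8

Step 1: Sum all values: 16 + 1 + 5 + 14 + 4 = 40
Step 2: Count the number of values: n = 5
Step 3: Mean = sum / n = 40 / 5 = 8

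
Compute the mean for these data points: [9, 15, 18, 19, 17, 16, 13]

15.2857

Step 1: Sum all values: 9 + 15 + 18 + 19 + 17 + 16 + 13 = 107
Step 2: Count the number of values: n = 7
Step 3: Mean = sum / n = 107 / 7 = 15.2857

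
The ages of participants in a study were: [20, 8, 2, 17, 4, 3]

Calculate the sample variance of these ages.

59.2

Step 1: Compute the mean: (20 + 8 + 2 + 17 + 4 + 3) / 6 = 9
Step 2: Compute squared deviations from the mean:
  (20 - 9)^2 = 121
  (8 - 9)^2 = 1
  (2 - 9)^2 = 49
  (17 - 9)^2 = 64
  (4 - 9)^2 = 25
  (3 - 9)^2 = 36
Step 3: Sum of squared deviations = 296
Step 4: Sample variance = 296 / 5 = 59.2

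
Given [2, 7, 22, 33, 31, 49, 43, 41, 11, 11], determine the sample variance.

278.8889

Step 1: Compute the mean: (2 + 7 + 22 + 33 + 31 + 49 + 43 + 41 + 11 + 11) / 10 = 25
Step 2: Compute squared deviations from the mean:
  (2 - 25)^2 = 529
  (7 - 25)^2 = 324
  (22 - 25)^2 = 9
  (33 - 25)^2 = 64
  (31 - 25)^2 = 36
  (49 - 25)^2 = 576
  (43 - 25)^2 = 324
  (41 - 25)^2 = 256
  (11 - 25)^2 = 196
  (11 - 25)^2 = 196
Step 3: Sum of squared deviations = 2510
Step 4: Sample variance = 2510 / 9 = 278.8889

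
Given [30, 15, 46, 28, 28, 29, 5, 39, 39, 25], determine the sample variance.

141.8222

Step 1: Compute the mean: (30 + 15 + 46 + 28 + 28 + 29 + 5 + 39 + 39 + 25) / 10 = 28.4
Step 2: Compute squared deviations from the mean:
  (30 - 28.4)^2 = 2.56
  (15 - 28.4)^2 = 179.56
  (46 - 28.4)^2 = 309.76
  (28 - 28.4)^2 = 0.16
  (28 - 28.4)^2 = 0.16
  (29 - 28.4)^2 = 0.36
  (5 - 28.4)^2 = 547.56
  (39 - 28.4)^2 = 112.36
  (39 - 28.4)^2 = 112.36
  (25 - 28.4)^2 = 11.56
Step 3: Sum of squared deviations = 1276.4
Step 4: Sample variance = 1276.4 / 9 = 141.8222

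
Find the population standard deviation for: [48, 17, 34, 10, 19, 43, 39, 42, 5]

15.0193

Step 1: Compute the mean: 28.5556
Step 2: Sum of squared deviations from the mean: 2030.2222
Step 3: Population variance = 2030.2222 / 9 = 225.5802
Step 4: Standard deviation = sqrt(225.5802) = 15.0193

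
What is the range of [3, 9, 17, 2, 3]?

15

Step 1: Identify the maximum value: max = 17
Step 2: Identify the minimum value: min = 2
Step 3: Range = max - min = 17 - 2 = 15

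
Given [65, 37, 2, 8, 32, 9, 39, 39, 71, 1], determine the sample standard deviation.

25.1

Step 1: Compute the mean: 30.3
Step 2: Sum of squared deviations from the mean: 5670.1
Step 3: Sample variance = 5670.1 / 9 = 630.0111
Step 4: Standard deviation = sqrt(630.0111) = 25.1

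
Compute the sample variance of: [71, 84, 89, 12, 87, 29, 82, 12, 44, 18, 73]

1019.2545

Step 1: Compute the mean: (71 + 84 + 89 + 12 + 87 + 29 + 82 + 12 + 44 + 18 + 73) / 11 = 54.6364
Step 2: Compute squared deviations from the mean:
  (71 - 54.6364)^2 = 267.7686
  (84 - 54.6364)^2 = 862.2231
  (89 - 54.6364)^2 = 1180.8595
  (12 - 54.6364)^2 = 1817.8595
  (87 - 54.6364)^2 = 1047.405
  (29 - 54.6364)^2 = 657.2231
  (82 - 54.6364)^2 = 748.7686
  (12 - 54.6364)^2 = 1817.8595
  (44 - 54.6364)^2 = 113.1322
  (18 - 54.6364)^2 = 1342.2231
  (73 - 54.6364)^2 = 337.2231
Step 3: Sum of squared deviations = 10192.5455
Step 4: Sample variance = 10192.5455 / 10 = 1019.2545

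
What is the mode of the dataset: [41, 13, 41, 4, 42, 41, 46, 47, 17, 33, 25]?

41

Step 1: Count the frequency of each value:
  4: appears 1 time(s)
  13: appears 1 time(s)
  17: appears 1 time(s)
  25: appears 1 time(s)
  33: appears 1 time(s)
  41: appears 3 time(s)
  42: appears 1 time(s)
  46: appears 1 time(s)
  47: appears 1 time(s)
Step 2: The value 41 appears most frequently (3 times).
Step 3: Mode = 41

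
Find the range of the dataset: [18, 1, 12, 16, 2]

17

Step 1: Identify the maximum value: max = 18
Step 2: Identify the minimum value: min = 1
Step 3: Range = max - min = 18 - 1 = 17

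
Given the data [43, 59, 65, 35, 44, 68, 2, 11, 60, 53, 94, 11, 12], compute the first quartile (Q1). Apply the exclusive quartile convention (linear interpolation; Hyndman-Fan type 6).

11.5

Step 1: Sort the data: [2, 11, 11, 12, 35, 43, 44, 53, 59, 60, 65, 68, 94]
Step 2: n = 13
Step 3: Using the exclusive quartile method:
  Q1 = 11.5
  Q2 (median) = 44
  Q3 = 62.5
  IQR = Q3 - Q1 = 62.5 - 11.5 = 51
Step 4: Q1 = 11.5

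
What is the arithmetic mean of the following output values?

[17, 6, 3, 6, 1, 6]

6.5

Step 1: Sum all values: 17 + 6 + 3 + 6 + 1 + 6 = 39
Step 2: Count the number of values: n = 6
Step 3: Mean = sum / n = 39 / 6 = 6.5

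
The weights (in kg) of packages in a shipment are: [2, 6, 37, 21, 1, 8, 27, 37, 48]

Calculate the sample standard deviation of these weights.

17.434

Step 1: Compute the mean: 20.7778
Step 2: Sum of squared deviations from the mean: 2431.5556
Step 3: Sample variance = 2431.5556 / 8 = 303.9444
Step 4: Standard deviation = sqrt(303.9444) = 17.434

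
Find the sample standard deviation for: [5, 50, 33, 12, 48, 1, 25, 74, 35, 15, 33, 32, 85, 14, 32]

23.7591

Step 1: Compute the mean: 32.9333
Step 2: Sum of squared deviations from the mean: 7902.9333
Step 3: Sample variance = 7902.9333 / 14 = 564.4952
Step 4: Standard deviation = sqrt(564.4952) = 23.7591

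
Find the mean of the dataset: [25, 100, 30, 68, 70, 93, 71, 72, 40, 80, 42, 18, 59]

59.0769

Step 1: Sum all values: 25 + 100 + 30 + 68 + 70 + 93 + 71 + 72 + 40 + 80 + 42 + 18 + 59 = 768
Step 2: Count the number of values: n = 13
Step 3: Mean = sum / n = 768 / 13 = 59.0769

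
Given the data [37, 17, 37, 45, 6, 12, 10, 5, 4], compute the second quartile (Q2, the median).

12

Step 1: Sort the data: [4, 5, 6, 10, 12, 17, 37, 37, 45]
Step 2: n = 9
Step 3: Q2 is the median. Since n is odd, it is the middle value at position 5: 12
Step 4: Q2 = 12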